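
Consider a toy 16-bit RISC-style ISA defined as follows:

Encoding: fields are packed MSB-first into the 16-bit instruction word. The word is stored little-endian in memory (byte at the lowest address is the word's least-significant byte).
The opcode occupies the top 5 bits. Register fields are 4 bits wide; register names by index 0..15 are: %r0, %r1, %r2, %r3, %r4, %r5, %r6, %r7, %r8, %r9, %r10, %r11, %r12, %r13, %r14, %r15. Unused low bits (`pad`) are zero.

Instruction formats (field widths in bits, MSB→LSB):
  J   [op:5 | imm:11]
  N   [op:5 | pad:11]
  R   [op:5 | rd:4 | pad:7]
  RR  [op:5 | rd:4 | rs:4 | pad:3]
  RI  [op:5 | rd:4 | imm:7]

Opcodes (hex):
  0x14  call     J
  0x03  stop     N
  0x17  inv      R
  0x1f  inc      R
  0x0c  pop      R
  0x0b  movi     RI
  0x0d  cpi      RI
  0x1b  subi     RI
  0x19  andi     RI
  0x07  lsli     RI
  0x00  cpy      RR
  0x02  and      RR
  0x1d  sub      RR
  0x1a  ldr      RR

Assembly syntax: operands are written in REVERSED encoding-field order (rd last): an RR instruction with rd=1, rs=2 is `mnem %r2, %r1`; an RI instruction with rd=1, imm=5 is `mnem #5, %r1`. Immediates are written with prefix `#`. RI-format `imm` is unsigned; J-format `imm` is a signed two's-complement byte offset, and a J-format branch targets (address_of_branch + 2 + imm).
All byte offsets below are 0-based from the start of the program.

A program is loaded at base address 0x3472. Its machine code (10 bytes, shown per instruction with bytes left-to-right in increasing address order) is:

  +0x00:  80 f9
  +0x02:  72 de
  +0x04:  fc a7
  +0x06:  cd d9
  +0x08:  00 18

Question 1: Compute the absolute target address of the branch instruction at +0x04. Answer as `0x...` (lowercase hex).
@+04  little-endian(fc a7) = 0xa7fc
  top 5b → 0x14 → call [J]
  imm: (w>>0)&0x7ff=0x7fc (s11→-4) → #-4
  target = base 0x3472 + off 0x04 + 2 + imm -4 = 0x3474

0x3474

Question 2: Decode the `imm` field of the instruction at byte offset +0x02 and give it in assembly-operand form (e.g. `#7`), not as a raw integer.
off 0x02: read 72 de as little → 0xde72
  top 5b → 0x1b → subi [RI]
  rd@[10:7]=0xc ⇒ %r12
  imm@[6:0]=0x72 ⇒ #114

#114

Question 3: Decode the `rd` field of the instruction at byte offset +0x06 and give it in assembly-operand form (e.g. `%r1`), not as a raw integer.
[06] cd d9 → 0xd9cd
  op=0xd9cd>>11=0x1b ⇒ subi (RI)
  [10:7] rd=3 = %r3
  [6:0] imm=77 = #77

%r3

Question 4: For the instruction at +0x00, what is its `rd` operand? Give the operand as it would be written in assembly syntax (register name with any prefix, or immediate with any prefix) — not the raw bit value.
%r3

+0x00: 80 f9 ⇒ word 0xf980 (little)
  top 5b → 0x1f → inc [R]
  rd@[10:7]=0x3 ⇒ %r3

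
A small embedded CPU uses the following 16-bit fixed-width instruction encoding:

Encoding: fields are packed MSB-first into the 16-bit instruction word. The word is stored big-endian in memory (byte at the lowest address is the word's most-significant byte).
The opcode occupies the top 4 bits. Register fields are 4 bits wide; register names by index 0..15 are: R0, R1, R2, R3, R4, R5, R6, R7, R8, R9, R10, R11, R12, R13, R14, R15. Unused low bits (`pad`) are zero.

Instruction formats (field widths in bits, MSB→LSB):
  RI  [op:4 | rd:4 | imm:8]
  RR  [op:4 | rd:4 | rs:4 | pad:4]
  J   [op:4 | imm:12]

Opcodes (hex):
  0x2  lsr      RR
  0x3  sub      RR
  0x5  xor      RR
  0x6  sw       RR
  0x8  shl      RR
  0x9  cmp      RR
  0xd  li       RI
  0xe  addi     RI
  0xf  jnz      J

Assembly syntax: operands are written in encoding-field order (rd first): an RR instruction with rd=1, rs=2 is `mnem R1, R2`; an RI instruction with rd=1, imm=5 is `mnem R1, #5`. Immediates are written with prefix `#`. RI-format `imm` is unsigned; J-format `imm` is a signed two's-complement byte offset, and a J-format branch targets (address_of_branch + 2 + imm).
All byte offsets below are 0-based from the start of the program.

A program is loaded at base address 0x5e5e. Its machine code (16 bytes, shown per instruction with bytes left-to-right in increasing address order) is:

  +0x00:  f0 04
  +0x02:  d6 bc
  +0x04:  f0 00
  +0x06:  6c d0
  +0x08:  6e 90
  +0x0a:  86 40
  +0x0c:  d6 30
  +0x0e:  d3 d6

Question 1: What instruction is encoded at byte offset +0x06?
sw R12, R13

[06] 6c d0 → 0x6cd0
  op=0x6cd0>>12=0x6 ⇒ sw (RR)
  rd: (w>>8)&0xf=0xc → R12
  rs: (w>>4)&0xf=0xd → R13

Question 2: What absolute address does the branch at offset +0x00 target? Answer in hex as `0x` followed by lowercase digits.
0x5e64

+0x00: f0 04 ⇒ word 0xf004 (big)
  op=0xf004>>12=0xf ⇒ jnz (J)
  imm@[11:0]=0x4 ⇒ #4
  target = base 0x5e5e + off 0x00 + 2 + imm 4 = 0x5e64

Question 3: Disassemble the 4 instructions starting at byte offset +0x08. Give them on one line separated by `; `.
+0x08: 6e 90 ⇒ word 0x6e90 (big)
  top 4b → 0x6 → sw [RR]
  [11:8] rd=14 = R14
  [7:4] rs=9 = R9
+0x0a: 86 40 ⇒ word 0x8640 (big)
  top 4b → 0x8 → shl [RR]
  [11:8] rd=6 = R6
  [7:4] rs=4 = R4
+0x0c: d6 30 ⇒ word 0xd630 (big)
  top 4b → 0xd → li [RI]
  [11:8] rd=6 = R6
  [7:0] imm=48 = #48
+0x0e: d3 d6 ⇒ word 0xd3d6 (big)
  top 4b → 0xd → li [RI]
  [11:8] rd=3 = R3
  [7:0] imm=214 = #214

sw R14, R9; shl R6, R4; li R6, #48; li R3, #214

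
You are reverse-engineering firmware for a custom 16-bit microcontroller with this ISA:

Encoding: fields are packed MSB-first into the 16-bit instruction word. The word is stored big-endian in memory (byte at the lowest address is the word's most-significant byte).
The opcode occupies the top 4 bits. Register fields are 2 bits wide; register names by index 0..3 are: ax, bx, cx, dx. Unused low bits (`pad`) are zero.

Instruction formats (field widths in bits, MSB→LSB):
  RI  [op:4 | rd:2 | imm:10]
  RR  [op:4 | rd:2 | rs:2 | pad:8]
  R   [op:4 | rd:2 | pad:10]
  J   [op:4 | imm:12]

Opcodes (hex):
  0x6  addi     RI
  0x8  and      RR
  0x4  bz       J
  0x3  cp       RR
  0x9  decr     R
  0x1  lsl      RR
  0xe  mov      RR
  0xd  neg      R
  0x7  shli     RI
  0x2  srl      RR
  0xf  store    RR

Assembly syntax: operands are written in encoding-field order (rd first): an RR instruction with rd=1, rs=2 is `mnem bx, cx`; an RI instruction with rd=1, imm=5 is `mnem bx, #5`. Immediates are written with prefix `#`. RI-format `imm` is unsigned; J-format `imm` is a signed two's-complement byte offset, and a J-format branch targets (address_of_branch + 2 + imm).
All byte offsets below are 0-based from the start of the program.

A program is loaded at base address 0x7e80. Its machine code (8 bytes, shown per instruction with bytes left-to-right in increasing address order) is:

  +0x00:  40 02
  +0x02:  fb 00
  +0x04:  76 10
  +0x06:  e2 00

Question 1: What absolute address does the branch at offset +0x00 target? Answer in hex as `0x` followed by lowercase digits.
0x7e84

+0x00: 40 02 ⇒ word 0x4002 (big)
  opcode bits[15:12]=0x4: bz/J
  imm: (w>>0)&0xfff=0x2 → #2
  target = base 0x7e80 + off 0x00 + 2 + imm 2 = 0x7e84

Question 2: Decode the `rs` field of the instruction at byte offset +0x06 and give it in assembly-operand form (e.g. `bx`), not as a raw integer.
@+06  big-endian(e2 00) = 0xe200
  top 4b → 0xe → mov [RR]
  [11:10] rd=0 = ax
  [9:8] rs=2 = cx

cx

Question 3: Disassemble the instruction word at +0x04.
+0x04: 76 10 ⇒ word 0x7610 (big)
  top 4b → 0x7 → shli [RI]
  rd@[11:10]=0x1 ⇒ bx
  imm@[9:0]=0x210 ⇒ #528

shli bx, #528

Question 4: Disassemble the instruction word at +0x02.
store cx, dx

[02] fb 00 → 0xfb00
  top 4b → 0xf → store [RR]
  rd: (w>>10)&0x3=0x2 → cx
  rs: (w>>8)&0x3=0x3 → dx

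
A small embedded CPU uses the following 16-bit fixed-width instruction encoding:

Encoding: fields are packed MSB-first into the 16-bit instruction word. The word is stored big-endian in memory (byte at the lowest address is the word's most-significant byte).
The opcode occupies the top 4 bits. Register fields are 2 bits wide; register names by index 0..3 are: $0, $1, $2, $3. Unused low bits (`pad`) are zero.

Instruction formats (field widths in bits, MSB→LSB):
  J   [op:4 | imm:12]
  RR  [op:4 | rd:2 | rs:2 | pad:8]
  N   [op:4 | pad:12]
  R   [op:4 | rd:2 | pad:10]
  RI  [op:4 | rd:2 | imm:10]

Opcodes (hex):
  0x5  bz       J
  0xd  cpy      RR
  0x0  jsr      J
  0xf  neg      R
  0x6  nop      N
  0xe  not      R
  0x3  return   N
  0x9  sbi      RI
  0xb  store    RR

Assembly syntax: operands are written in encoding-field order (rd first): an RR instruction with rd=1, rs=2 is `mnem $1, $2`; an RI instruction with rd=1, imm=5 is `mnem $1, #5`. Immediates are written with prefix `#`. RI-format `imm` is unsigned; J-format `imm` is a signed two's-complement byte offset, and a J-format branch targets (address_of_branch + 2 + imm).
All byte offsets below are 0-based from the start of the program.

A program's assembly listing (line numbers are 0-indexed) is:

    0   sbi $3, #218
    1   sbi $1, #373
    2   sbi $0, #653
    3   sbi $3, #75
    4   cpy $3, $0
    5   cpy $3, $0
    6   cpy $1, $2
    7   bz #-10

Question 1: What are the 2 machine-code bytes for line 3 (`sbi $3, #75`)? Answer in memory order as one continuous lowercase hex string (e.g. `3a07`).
9c4b

line 3 (sbi): pack op=0x9:4|rd=3:2|imm=75:10 = 0x9c4b; big→ 9c 4b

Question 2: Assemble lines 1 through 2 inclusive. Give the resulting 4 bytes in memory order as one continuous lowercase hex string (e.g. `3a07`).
line 1 (sbi): pack op=0x9:4|rd=1:2|imm=373:10 = 0x9575; big→ 95 75
line 2 (sbi): pack op=0x9:4|rd=0:2|imm=653:10 = 0x928d; big→ 92 8d

9575928d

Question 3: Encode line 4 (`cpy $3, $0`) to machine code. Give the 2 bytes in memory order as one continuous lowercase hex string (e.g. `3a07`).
dc00

4. cpy fields op=0xd:4|rd=3:2|rs=0:2|pad=0:8 → word dc00h → dc 00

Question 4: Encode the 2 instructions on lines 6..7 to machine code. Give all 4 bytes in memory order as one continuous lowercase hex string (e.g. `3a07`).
d6005ff6

6. cpy fields op=0xd:4|rd=1:2|rs=2:2|pad=0:8 → word d600h → d6 00
7. bz fields op=0x5:4|imm=-10:12 → word 5ff6h → 5f f6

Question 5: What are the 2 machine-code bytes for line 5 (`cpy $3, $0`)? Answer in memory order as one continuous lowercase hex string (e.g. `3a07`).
dc00

5. cpy fields op=0xd:4|rd=3:2|rs=0:2|pad=0:8 → word dc00h → dc 00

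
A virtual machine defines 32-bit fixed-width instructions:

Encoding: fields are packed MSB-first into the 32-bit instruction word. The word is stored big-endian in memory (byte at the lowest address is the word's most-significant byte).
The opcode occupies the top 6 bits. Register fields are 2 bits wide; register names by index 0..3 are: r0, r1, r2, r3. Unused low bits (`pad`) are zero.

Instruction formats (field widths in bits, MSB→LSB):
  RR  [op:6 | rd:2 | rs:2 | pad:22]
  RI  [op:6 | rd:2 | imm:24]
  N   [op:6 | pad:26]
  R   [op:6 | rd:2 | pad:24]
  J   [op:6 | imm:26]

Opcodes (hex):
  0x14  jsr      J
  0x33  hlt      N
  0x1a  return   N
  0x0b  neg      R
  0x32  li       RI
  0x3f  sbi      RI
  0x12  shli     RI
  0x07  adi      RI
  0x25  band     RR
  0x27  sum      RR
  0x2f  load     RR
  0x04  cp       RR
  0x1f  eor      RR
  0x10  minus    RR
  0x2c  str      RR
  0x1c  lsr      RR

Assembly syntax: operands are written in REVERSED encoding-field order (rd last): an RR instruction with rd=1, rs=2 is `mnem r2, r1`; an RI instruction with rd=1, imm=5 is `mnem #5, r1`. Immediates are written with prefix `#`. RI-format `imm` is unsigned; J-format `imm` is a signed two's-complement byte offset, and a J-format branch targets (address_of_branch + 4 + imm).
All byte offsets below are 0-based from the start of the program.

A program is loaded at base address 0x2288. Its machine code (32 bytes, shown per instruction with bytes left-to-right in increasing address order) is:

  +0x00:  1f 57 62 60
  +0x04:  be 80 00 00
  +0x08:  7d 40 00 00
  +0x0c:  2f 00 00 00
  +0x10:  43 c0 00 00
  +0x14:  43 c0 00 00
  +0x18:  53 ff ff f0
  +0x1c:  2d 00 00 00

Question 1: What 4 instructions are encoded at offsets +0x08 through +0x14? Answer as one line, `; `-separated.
+0x08: 7d 40 00 00 ⇒ word 0x7d400000 (big)
  opcode bits[31:26]=0x1f: eor/RR
  rd@[25:24]=0x1 ⇒ r1
  rs@[23:22]=0x1 ⇒ r1
+0x0c: 2f 00 00 00 ⇒ word 0x2f000000 (big)
  opcode bits[31:26]=0xb: neg/R
  rd@[25:24]=0x3 ⇒ r3
+0x10: 43 c0 00 00 ⇒ word 0x43c00000 (big)
  opcode bits[31:26]=0x10: minus/RR
  rd@[25:24]=0x3 ⇒ r3
  rs@[23:22]=0x3 ⇒ r3
+0x14: 43 c0 00 00 ⇒ word 0x43c00000 (big)
  opcode bits[31:26]=0x10: minus/RR
  rd@[25:24]=0x3 ⇒ r3
  rs@[23:22]=0x3 ⇒ r3

eor r1, r1; neg r3; minus r3, r3; minus r3, r3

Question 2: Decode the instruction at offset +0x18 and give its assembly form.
jsr #-16

[18] 53 ff ff f0 → 0x53fffff0
  top 6b → 0x14 → jsr [J]
  imm: (w>>0)&0x3ffffff=0x3fffff0 (s26→-16) → #-16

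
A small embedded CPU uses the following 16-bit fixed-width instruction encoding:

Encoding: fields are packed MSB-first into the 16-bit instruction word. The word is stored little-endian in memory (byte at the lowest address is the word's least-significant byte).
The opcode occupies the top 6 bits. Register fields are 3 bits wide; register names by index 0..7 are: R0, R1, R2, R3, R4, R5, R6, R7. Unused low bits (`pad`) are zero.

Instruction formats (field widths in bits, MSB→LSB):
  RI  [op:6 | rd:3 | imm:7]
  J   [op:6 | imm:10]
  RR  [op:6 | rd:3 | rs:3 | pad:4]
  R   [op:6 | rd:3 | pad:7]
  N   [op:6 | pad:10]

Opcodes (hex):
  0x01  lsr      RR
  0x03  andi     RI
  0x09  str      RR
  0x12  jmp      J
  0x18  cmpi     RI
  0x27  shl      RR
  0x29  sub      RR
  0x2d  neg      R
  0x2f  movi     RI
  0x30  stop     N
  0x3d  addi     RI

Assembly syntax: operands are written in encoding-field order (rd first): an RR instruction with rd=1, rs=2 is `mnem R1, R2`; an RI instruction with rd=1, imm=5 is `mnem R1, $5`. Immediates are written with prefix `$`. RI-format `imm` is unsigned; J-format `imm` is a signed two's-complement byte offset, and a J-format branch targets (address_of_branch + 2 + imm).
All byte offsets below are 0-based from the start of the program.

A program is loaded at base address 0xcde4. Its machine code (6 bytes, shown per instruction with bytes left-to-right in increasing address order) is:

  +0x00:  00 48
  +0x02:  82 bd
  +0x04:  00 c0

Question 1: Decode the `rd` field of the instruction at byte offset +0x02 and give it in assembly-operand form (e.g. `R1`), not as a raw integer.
+0x02: 82 bd ⇒ word 0xbd82 (little)
  op=0xbd82>>10=0x2f ⇒ movi (RI)
  rd: (w>>7)&0x7=0x3 → R3
  imm: (w>>0)&0x7f=0x2 → $2

R3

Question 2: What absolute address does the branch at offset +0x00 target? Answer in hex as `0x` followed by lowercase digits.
0xcde6

@+00  little-endian(00 48) = 0x4800
  opcode bits[15:10]=0x12: jmp/J
  imm: (w>>0)&0x3ff=0x0 → $0
  target = base 0xcde4 + off 0x00 + 2 + imm 0 = 0xcde6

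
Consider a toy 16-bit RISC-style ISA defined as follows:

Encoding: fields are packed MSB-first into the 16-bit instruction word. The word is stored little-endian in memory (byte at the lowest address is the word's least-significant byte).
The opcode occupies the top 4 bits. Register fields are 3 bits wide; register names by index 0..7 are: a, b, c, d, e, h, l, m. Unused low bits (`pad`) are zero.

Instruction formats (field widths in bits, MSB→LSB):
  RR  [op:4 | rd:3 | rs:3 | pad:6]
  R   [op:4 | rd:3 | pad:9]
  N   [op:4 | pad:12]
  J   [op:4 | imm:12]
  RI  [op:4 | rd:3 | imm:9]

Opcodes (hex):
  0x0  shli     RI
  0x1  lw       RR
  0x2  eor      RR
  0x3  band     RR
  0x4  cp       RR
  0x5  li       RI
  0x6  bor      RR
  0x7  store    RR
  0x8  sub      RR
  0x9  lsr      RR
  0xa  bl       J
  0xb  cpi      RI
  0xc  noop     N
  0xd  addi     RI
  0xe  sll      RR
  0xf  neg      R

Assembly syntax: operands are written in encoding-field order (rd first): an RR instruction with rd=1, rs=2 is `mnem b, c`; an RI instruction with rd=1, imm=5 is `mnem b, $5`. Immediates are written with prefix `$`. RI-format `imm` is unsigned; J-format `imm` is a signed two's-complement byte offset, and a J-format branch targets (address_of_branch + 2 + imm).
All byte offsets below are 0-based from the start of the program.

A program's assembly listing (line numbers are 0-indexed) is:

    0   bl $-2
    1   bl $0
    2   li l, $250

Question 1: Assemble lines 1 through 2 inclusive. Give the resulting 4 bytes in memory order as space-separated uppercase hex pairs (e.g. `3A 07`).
00 A0 FA 5C

1. bl fields op=0xa:4|imm=0:12 → word a000h → 00 a0
2. li fields op=0x5:4|rd=6:3|imm=250:9 → word 5cfah → fa 5c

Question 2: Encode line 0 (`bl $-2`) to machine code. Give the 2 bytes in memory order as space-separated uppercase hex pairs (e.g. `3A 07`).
FE AF

0. bl fields op=0xa:4|imm=-2:12 → word affeh → fe af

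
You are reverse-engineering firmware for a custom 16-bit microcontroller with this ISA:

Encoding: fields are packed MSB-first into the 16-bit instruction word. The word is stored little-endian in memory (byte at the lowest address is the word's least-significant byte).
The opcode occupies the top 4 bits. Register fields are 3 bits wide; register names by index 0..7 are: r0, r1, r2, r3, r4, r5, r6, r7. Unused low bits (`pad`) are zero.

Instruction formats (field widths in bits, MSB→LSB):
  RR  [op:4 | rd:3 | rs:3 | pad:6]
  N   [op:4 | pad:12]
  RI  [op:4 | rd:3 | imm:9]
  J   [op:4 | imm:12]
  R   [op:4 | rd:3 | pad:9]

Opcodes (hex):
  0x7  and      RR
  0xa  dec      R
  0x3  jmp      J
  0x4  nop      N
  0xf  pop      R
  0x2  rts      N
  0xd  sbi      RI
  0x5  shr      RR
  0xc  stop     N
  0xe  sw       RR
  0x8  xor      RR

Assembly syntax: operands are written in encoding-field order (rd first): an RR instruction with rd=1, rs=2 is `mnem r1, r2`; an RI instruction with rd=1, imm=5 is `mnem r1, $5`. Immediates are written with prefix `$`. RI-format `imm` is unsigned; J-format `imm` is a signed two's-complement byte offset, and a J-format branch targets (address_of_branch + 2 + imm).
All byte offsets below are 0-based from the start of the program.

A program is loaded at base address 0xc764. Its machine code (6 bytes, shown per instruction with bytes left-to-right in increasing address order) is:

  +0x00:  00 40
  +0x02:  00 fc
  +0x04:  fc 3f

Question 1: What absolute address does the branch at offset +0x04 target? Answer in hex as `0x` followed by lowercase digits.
[04] fc 3f → 0x3ffc
  top 4b → 0x3 → jmp [J]
  imm@[11:0]=0xffc (s12→-4) ⇒ $-4
  target = base 0xc764 + off 0x04 + 2 + imm -4 = 0xc766

0xc766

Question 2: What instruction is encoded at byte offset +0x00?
@+00  little-endian(00 40) = 0x4000
  opcode bits[15:12]=0x4: nop/N

nop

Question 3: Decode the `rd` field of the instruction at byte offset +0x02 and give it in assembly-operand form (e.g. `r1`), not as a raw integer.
r6

off 0x02: read 00 fc as little → 0xfc00
  top 4b → 0xf → pop [R]
  [11:9] rd=6 = r6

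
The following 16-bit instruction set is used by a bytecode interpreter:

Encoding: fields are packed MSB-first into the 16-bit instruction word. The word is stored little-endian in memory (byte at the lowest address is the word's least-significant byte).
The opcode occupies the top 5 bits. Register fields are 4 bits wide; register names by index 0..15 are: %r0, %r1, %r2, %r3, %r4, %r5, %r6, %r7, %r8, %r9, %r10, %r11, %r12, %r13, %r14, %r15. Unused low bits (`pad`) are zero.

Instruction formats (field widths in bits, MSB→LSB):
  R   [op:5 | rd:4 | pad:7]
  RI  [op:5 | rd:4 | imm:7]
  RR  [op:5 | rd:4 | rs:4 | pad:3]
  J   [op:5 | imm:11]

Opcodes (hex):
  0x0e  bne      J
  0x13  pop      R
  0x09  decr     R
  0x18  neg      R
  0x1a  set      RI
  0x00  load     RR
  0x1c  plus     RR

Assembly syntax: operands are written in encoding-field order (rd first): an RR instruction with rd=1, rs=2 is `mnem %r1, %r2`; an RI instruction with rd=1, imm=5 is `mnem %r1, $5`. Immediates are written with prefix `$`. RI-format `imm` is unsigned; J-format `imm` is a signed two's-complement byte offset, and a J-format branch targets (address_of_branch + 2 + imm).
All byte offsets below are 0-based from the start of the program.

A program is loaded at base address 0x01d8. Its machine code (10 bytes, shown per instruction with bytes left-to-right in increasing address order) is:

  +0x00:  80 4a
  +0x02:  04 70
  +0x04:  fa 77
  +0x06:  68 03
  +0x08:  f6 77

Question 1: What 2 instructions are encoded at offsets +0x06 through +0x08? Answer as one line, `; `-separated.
load %r6, %r13; bne $-10

off 0x06: read 68 03 as little → 0x0368
  opcode bits[15:11]=0x0: load/RR
  rd: (w>>7)&0xf=0x6 → %r6
  rs: (w>>3)&0xf=0xd → %r13
off 0x08: read f6 77 as little → 0x77f6
  opcode bits[15:11]=0xe: bne/J
  imm: (w>>0)&0x7ff=0x7f6 (s11→-10) → $-10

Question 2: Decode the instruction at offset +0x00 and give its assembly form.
decr %r5

off 0x00: read 80 4a as little → 0x4a80
  opcode bits[15:11]=0x9: decr/R
  [10:7] rd=5 = %r5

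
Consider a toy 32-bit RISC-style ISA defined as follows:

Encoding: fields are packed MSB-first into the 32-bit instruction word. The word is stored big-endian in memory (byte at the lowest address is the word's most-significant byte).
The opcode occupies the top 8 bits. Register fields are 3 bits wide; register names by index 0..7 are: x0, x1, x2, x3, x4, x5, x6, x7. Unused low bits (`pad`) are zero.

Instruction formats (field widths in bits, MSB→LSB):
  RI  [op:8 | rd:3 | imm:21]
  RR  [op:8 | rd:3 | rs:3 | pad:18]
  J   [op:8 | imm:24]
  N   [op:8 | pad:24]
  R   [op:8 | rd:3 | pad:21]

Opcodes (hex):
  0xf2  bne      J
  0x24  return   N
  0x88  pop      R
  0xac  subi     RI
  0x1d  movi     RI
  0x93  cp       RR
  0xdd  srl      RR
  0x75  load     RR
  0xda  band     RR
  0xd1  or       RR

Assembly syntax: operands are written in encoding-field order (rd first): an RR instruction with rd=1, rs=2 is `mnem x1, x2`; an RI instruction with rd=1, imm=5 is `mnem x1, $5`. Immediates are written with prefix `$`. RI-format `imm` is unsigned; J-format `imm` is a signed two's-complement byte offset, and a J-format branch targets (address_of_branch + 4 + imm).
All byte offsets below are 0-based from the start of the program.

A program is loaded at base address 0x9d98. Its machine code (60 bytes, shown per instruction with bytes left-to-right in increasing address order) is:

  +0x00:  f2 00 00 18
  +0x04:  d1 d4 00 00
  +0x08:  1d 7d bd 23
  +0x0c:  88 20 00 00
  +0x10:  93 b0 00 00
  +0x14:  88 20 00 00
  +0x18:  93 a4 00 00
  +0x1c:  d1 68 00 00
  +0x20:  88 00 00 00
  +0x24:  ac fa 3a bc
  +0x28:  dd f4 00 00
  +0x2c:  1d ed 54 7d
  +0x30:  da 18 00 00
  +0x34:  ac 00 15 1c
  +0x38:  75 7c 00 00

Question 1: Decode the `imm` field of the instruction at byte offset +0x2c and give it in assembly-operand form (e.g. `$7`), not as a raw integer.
off 0x2c: read 1d ed 54 7d as big → 0x1ded547d
  op=0x1ded547d>>24=0x1d ⇒ movi (RI)
  rd: (w>>21)&0x7=0x7 → x7
  imm: (w>>0)&0x1fffff=0xd547d → $873597

$873597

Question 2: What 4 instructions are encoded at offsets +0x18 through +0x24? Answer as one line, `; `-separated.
[18] 93 a4 00 00 → 0x93a40000
  top 8b → 0x93 → cp [RR]
  [23:21] rd=5 = x5
  [20:18] rs=1 = x1
[1c] d1 68 00 00 → 0xd1680000
  top 8b → 0xd1 → or [RR]
  [23:21] rd=3 = x3
  [20:18] rs=2 = x2
[20] 88 00 00 00 → 0x88000000
  top 8b → 0x88 → pop [R]
  [23:21] rd=0 = x0
[24] ac fa 3a bc → 0xacfa3abc
  top 8b → 0xac → subi [RI]
  [23:21] rd=7 = x7
  [20:0] imm=1718972 = $1718972

cp x5, x1; or x3, x2; pop x0; subi x7, $1718972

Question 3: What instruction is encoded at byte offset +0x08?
movi x3, $1948963

+0x08: 1d 7d bd 23 ⇒ word 0x1d7dbd23 (big)
  op=0x1d7dbd23>>24=0x1d ⇒ movi (RI)
  [23:21] rd=3 = x3
  [20:0] imm=1948963 = $1948963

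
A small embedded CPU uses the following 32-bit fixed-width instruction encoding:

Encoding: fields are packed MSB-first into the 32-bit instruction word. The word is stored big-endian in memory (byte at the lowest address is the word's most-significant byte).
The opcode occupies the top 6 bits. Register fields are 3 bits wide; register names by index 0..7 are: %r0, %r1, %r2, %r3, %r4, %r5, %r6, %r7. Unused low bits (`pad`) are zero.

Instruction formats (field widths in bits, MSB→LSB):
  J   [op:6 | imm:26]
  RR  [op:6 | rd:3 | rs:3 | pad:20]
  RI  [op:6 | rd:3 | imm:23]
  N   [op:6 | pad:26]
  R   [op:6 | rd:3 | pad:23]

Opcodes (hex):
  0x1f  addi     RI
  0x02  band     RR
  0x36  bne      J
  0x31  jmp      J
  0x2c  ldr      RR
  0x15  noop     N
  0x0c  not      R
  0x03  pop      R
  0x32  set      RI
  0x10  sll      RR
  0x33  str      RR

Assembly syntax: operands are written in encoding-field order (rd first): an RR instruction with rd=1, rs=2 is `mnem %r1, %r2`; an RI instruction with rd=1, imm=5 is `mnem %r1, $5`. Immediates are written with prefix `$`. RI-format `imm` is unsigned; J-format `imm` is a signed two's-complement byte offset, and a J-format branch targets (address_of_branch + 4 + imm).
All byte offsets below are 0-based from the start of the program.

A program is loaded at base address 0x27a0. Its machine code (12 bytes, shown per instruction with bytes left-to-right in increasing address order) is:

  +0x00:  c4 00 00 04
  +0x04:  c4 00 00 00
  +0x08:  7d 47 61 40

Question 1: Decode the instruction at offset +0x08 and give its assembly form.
+0x08: 7d 47 61 40 ⇒ word 0x7d476140 (big)
  opcode bits[31:26]=0x1f: addi/RI
  rd: (w>>23)&0x7=0x2 → %r2
  imm: (w>>0)&0x7fffff=0x476140 → $4677952

addi %r2, $4677952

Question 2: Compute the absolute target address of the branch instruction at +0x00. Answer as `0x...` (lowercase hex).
off 0x00: read c4 00 00 04 as big → 0xc4000004
  top 6b → 0x31 → jmp [J]
  imm: (w>>0)&0x3ffffff=0x4 → $4
  target = base 0x27a0 + off 0x00 + 4 + imm 4 = 0x27a8

0x27a8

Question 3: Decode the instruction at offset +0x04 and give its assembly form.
jmp $0

[04] c4 00 00 00 → 0xc4000000
  top 6b → 0x31 → jmp [J]
  [25:0] imm=0 = $0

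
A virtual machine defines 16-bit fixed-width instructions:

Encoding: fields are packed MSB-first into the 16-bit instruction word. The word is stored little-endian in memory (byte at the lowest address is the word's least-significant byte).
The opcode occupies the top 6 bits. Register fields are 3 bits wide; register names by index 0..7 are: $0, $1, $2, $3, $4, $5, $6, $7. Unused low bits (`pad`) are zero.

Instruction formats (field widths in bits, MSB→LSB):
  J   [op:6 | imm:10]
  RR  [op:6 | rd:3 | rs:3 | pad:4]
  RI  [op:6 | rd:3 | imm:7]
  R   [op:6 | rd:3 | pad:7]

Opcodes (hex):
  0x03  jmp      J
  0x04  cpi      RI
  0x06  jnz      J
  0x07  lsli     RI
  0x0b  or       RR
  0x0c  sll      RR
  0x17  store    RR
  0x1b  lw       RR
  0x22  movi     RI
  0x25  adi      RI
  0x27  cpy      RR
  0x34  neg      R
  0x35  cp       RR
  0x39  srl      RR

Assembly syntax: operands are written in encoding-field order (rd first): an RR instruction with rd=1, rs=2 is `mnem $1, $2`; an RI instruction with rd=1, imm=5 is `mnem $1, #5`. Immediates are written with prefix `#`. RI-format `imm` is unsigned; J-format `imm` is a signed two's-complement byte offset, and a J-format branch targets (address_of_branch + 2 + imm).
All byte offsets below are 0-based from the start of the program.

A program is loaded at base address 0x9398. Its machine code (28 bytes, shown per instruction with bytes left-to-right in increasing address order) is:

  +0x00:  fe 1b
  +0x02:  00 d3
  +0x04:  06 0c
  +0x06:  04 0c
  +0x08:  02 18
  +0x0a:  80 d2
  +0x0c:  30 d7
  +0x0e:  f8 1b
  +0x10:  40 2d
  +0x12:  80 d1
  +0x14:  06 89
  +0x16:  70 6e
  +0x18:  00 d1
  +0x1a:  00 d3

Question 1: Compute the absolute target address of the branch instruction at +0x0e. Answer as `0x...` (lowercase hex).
0x93a0

[0e] f8 1b → 0x1bf8
  opcode bits[15:10]=0x6: jnz/J
  imm: (w>>0)&0x3ff=0x3f8 (s10→-8) → #-8
  target = base 0x9398 + off 0x0e + 2 + imm -8 = 0x93a0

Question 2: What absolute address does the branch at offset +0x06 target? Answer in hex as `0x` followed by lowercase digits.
0x93a4

+0x06: 04 0c ⇒ word 0x0c04 (little)
  top 6b → 0x3 → jmp [J]
  imm@[9:0]=0x4 ⇒ #4
  target = base 0x9398 + off 0x06 + 2 + imm 4 = 0x93a4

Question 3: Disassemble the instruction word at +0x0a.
neg $5

+0x0a: 80 d2 ⇒ word 0xd280 (little)
  opcode bits[15:10]=0x34: neg/R
  [9:7] rd=5 = $5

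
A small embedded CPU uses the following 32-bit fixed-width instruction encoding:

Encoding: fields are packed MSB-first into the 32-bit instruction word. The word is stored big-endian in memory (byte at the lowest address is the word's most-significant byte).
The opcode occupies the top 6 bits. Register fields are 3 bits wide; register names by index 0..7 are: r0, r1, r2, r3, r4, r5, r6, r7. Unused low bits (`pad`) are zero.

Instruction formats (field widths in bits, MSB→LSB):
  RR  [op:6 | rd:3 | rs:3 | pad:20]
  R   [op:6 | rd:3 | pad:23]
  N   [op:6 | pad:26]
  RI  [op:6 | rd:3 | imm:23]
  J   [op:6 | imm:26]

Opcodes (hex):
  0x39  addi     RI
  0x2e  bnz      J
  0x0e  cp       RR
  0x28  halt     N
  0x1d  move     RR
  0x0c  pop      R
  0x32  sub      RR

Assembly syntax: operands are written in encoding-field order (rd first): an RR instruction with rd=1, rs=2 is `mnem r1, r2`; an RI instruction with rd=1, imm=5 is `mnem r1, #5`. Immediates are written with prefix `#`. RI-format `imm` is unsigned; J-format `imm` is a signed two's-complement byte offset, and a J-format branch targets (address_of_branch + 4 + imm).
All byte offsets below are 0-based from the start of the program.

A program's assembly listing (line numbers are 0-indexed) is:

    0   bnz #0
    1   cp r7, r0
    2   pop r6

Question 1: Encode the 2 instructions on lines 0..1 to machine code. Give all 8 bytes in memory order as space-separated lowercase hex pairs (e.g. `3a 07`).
L0: bnz op=0x2e:6|imm=0:26 ⇒ 0xb8000000 ⇒ big b8 00 00 00
L1: cp op=0xe:6|rd=7:3|rs=0:3|pad=0:20 ⇒ 0x3b800000 ⇒ big 3b 80 00 00

b8 00 00 00 3b 80 00 00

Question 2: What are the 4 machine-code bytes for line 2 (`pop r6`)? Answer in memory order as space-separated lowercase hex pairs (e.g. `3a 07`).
2. pop fields op=0xc:6|rd=6:3|pad=0:23 → word 33000000h → 33 00 00 00

33 00 00 00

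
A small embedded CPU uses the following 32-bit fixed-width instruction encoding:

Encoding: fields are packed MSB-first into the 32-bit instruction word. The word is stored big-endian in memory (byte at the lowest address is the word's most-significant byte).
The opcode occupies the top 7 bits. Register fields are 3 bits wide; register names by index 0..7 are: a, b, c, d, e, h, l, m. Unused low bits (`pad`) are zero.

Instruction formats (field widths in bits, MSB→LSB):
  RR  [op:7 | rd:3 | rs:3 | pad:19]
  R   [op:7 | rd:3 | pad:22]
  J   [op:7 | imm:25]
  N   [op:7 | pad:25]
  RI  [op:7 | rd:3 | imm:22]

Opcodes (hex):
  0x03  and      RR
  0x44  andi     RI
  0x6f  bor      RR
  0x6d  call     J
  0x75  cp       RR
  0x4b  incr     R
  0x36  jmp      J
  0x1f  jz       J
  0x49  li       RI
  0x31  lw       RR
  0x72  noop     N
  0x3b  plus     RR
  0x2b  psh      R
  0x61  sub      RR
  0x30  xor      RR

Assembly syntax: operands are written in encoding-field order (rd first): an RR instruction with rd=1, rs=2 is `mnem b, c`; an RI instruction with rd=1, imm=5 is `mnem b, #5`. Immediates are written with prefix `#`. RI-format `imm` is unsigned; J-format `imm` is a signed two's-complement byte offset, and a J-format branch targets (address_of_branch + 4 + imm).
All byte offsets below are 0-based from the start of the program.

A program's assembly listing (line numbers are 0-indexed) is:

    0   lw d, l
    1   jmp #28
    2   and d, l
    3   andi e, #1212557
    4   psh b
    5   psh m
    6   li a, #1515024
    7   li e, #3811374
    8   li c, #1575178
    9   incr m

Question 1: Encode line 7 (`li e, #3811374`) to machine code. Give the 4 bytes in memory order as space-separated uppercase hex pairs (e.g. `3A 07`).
93 3A 28 2E

7. li fields op=0x49:7|rd=4:3|imm=3811374:22 → word 933a282eh → 93 3a 28 2e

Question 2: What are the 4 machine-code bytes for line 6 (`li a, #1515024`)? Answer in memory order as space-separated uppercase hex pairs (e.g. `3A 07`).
line 6 (li): pack op=0x49:7|rd=0:3|imm=1515024:22 = 0x92171e10; big→ 92 17 1e 10

92 17 1E 10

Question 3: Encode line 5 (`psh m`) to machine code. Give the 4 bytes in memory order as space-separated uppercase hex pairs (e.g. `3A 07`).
57 C0 00 00

line 5 (psh): pack op=0x2b:7|rd=7:3|pad=0:22 = 0x57c00000; big→ 57 c0 00 00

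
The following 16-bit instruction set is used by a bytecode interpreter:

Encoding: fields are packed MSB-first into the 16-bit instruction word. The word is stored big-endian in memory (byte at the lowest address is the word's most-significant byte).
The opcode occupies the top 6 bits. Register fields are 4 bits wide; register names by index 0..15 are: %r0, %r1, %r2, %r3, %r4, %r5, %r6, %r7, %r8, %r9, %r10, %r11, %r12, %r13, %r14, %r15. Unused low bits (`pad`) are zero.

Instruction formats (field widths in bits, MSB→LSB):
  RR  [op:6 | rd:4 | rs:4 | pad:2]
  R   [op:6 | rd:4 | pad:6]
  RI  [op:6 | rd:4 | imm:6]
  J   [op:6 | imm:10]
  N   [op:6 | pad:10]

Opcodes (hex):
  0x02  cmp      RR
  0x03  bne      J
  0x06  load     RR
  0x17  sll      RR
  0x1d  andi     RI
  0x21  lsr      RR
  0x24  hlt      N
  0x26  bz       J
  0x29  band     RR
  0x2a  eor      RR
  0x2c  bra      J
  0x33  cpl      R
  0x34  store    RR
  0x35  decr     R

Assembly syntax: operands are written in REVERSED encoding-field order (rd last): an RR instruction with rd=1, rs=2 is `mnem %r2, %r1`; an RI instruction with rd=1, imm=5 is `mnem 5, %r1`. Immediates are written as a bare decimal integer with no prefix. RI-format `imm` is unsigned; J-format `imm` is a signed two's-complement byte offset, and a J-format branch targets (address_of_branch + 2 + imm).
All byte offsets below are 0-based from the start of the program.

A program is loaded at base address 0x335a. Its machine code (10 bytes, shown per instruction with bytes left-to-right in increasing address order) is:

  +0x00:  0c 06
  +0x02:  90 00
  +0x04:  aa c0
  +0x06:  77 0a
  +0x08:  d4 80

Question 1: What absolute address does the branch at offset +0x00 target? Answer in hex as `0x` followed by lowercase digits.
0x3362

@+00  big-endian(0c 06) = 0x0c06
  top 6b → 0x3 → bne [J]
  imm@[9:0]=0x6 ⇒ 6
  target = base 0x335a + off 0x00 + 2 + imm 6 = 0x3362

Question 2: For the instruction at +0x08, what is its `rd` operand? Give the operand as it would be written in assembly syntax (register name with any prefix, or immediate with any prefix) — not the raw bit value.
+0x08: d4 80 ⇒ word 0xd480 (big)
  top 6b → 0x35 → decr [R]
  rd@[9:6]=0x2 ⇒ %r2

%r2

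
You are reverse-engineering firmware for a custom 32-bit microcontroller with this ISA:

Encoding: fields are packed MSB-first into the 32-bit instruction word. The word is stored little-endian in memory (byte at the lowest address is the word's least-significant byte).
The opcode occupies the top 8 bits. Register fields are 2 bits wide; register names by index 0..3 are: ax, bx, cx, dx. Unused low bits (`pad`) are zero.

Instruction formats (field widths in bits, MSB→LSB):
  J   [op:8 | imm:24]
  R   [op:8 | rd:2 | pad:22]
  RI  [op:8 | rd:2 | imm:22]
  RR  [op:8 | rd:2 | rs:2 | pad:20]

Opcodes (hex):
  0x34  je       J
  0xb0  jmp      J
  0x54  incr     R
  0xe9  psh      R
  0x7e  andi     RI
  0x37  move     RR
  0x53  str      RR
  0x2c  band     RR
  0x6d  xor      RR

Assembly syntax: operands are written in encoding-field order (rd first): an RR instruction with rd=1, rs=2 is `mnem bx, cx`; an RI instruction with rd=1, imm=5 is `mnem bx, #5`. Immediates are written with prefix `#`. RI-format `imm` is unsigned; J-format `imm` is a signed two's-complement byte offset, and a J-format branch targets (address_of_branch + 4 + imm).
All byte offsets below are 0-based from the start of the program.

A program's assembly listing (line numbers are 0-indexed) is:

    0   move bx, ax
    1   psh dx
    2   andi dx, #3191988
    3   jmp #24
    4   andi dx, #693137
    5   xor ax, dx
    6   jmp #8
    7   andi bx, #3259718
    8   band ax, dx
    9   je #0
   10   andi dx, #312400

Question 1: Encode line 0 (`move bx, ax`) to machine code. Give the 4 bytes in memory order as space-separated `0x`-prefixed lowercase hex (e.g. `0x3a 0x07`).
0x00 0x00 0x40 0x37

0. move fields op=0x37:8|rd=1:2|rs=0:2|pad=0:20 → word 37400000h → 00 00 40 37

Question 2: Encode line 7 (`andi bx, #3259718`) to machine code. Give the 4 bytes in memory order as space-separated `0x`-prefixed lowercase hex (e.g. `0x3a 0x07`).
0x46 0xbd 0x71 0x7e

line 7 (andi): pack op=0x7e:8|rd=1:2|imm=3259718:22 = 0x7e71bd46; little→ 46 bd 71 7e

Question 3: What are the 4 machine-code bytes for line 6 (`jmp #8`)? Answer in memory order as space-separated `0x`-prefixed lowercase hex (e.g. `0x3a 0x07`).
6. jmp fields op=0xb0:8|imm=8:24 → word b0000008h → 08 00 00 b0

0x08 0x00 0x00 0xb0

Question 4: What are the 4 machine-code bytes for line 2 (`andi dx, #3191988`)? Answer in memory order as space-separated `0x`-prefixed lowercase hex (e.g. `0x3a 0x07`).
0xb4 0xb4 0xf0 0x7e

L2: andi op=0x7e:8|rd=3:2|imm=3191988:22 ⇒ 0x7ef0b4b4 ⇒ little b4 b4 f0 7e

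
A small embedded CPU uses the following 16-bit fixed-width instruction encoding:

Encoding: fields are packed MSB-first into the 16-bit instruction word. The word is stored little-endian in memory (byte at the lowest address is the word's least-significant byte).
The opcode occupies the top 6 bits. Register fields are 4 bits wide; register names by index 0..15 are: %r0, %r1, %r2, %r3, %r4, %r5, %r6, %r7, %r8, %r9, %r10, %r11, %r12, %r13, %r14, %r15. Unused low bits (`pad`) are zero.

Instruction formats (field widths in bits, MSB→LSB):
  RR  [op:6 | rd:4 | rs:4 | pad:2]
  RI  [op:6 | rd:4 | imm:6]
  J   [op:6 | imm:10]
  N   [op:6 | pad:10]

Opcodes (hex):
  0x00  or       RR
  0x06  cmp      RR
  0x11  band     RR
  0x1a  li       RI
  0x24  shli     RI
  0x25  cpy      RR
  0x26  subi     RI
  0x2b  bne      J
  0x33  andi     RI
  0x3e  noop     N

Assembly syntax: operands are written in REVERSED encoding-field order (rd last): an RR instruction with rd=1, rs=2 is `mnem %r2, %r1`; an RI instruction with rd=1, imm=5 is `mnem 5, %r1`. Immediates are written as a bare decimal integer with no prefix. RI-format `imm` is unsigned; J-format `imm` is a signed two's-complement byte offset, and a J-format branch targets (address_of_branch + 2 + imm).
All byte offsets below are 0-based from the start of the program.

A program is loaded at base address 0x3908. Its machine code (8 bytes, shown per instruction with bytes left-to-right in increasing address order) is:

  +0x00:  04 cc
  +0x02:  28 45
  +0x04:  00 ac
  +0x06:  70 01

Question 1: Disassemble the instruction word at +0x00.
off 0x00: read 04 cc as little → 0xcc04
  op=0xcc04>>10=0x33 ⇒ andi (RI)
  rd@[9:6]=0x0 ⇒ %r0
  imm@[5:0]=0x4 ⇒ 4

andi 4, %r0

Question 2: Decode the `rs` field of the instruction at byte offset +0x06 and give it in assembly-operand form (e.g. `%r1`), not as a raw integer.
@+06  little-endian(70 01) = 0x0170
  opcode bits[15:10]=0x0: or/RR
  rd: (w>>6)&0xf=0x5 → %r5
  rs: (w>>2)&0xf=0xc → %r12

%r12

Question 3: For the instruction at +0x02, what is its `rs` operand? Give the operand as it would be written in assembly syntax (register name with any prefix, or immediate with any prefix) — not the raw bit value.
%r10

[02] 28 45 → 0x4528
  op=0x4528>>10=0x11 ⇒ band (RR)
  [9:6] rd=4 = %r4
  [5:2] rs=10 = %r10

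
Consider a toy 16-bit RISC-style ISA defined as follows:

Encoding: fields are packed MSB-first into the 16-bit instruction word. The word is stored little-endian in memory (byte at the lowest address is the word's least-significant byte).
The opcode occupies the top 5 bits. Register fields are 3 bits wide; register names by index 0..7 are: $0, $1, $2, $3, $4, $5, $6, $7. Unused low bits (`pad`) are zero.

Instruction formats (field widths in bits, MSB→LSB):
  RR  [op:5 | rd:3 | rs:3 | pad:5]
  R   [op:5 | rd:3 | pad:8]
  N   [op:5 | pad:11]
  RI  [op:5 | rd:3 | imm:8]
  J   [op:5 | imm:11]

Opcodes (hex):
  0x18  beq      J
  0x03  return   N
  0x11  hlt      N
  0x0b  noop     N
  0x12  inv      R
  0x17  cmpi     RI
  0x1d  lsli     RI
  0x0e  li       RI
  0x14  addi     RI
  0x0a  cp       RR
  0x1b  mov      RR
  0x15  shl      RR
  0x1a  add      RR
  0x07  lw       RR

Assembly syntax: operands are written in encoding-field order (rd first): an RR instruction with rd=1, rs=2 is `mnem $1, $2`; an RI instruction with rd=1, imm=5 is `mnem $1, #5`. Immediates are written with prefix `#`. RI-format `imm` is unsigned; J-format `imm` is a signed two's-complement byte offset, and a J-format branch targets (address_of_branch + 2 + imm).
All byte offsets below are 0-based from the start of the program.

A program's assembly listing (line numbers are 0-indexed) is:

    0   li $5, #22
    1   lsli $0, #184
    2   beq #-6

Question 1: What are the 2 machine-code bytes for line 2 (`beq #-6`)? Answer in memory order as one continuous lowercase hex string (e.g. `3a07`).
2. beq fields op=0x18:5|imm=-6:11 → word c7fah → fa c7

fac7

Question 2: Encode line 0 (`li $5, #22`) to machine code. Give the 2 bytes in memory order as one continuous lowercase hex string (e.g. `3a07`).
0. li fields op=0xe:5|rd=5:3|imm=22:8 → word 7516h → 16 75

1675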